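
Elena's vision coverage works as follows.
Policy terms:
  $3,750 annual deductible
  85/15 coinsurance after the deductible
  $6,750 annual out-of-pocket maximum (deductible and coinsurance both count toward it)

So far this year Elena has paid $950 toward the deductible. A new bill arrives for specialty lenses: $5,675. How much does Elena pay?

$950 of the $3,750 deductible is already met, leaving $2,800.
That leaves $5,675 − $2,800 = $2,875 for coinsurance.
15% of $2,875 = $431.25 falls to the member.
Member responsibility before any cap: $2,800 + $431.25 = $3,231.25.
Cumulative spending $950 + $3,231.25 = $4,181.25 stays under the $6,750 maximum.

$3,231.25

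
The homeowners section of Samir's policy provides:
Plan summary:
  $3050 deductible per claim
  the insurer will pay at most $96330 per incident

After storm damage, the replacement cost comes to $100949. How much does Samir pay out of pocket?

$4619

Subtract the deductible: $100949 − $3050 = $97899.
$97899 exceeds the $96330 limit, so the insurer pays the limit: $96330.
Homeowner's share is the uncovered remainder: $100949 − $96330 = $4619.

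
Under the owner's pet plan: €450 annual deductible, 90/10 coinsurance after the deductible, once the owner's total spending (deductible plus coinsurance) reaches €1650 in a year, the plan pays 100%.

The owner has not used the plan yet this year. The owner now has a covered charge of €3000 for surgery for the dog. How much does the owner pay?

€705

Nothing has been paid toward the €450 deductible, so the first €450 of this charge is applied there.
That leaves €3000 − €450 = €2550 for coinsurance.
10% of €2550 = €255 falls to the owner.
Owner responsibility before any cap: €450 + €255 = €705.
Cumulative spending €0 + €705 = €705 stays under the €1650 maximum.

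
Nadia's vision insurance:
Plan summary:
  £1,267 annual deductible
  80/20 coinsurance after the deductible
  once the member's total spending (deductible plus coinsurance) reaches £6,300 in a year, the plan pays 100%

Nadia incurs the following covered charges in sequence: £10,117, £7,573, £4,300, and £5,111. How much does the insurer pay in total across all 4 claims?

£20,801

Claim 1 — £10,117: £1,267 to deductible, leaving £8,850; coinsurance £8,850 × 20% = £1,770. Cost to member: £3,037. OOP to date £3,037. Plan pays £10,117 − £3,037 = £7,080.
Claim 2 — £7,573: 20% coinsurance on £7,573 = £1,514.60. Member owes £1,514.60 (running OOP £4,551.60). Insurer: £7,573 − £1,514.60 = £6,058.40.
Claim 3 — £4,300: deductible already satisfied, so member's share is 20% × £4,300 = £860. Member owes £860 (running OOP £5,411.60). Plan pays £4,300 − £860 = £3,440.
Claim 4 — £5,111: deductible met; 20% of £5,111 = £1,022.20. Adding that to £5,411.60 gives £6,433.80, past the £6,300 cap; member pays only £6,300 − £5,411.60 = £888.40. Insurer: £5,111 − £888.40 = £4,222.60.
Insurer total: £7,080 + £6,058.40 + £3,440 + £4,222.60 = £20,801.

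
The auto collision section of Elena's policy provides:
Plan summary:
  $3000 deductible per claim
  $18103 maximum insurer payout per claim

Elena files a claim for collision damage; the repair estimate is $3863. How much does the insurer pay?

$863

Subtract the deductible: $3863 − $3000 = $863.
$863 ≤ $18103, so the limit doesn't bind; insurer pays $863.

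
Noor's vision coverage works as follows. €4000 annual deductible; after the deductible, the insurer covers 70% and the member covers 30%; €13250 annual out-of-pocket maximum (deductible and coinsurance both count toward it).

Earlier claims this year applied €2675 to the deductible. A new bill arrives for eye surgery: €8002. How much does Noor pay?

€3328.10

€2675 of the €4000 deductible is already met, leaving €1325.
The remaining €6677 (= €8002 − €1325) moves to coinsurance.
Member's 30% share of €6677 is €2003.10.
So the member owes €1325 + €2003.10 = €3328.10 before any cap.
Total out-of-pocket so far would be €2675 + €3328.10 = €6003.10, below the €13250 cap — no reduction.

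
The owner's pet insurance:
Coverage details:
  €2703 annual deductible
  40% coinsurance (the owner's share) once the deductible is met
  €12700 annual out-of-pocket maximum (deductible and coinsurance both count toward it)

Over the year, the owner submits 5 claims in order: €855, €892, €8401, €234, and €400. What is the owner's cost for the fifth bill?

€160

#1 (€855): entire amount goes to the deductible. Owner pays €855; OOP now €855.
#2 (€892): all of it applies to the deductible. Owner owes €892 (running OOP €1747).
#3 (€8401): €956 finishes the deductible; €7445 goes to coinsurance; 40% of €7445 = €2978. Owner pays €3934; OOP now €5681.
#4 (€234): 40% coinsurance on €234 = €93.60. Owner owes €93.60 (running OOP €5774.60).
#5 (€400): deductible already satisfied, so owner's share is 40% × €400 = €160. Owner pays €160; OOP now €5934.60.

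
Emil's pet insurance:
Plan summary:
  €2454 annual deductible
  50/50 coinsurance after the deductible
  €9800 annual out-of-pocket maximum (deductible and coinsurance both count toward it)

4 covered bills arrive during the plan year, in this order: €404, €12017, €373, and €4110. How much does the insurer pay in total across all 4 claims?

Claim 1 — €404: fully absorbed by the deductible. Cost to owner: €404. OOP to date €404. Insurer: €404 − €404 = €0.
Claim 2 — €12017: €2050 to deductible, leaving €9967; coinsurance €9967 × 50% = €4983.50. Cost to owner: €7033.50. OOP to date €7437.50. Insurer: €12017 − €7033.50 = €4983.50.
Claim 3 — €373: deductible met; 50% of €373 = €186.50. Cost to owner: €186.50. OOP to date €7624. Insurer: €373 − €186.50 = €186.50.
Claim 4 — €4110: deductible already satisfied, so owner's share is 50% × €4110 = €2055. Cost to owner: €2055. OOP to date €9679. Insurer: €4110 − €2055 = €2055.
Insurer total: €0 + €4983.50 + €186.50 + €2055 = €7225.

€7225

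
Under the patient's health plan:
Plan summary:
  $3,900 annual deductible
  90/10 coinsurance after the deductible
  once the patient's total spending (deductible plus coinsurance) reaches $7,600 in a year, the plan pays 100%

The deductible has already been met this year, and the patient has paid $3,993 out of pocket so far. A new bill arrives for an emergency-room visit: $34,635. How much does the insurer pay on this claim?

$31,171.50

The deductible is already satisfied, so the full bill goes to coinsurance.
10% of $34,635 = $3,463.50 falls to the patient.
Year-to-date out-of-pocket becomes $3,993 + $3,463.50 = $7,456.50, still under the $7,600 maximum, so no cap applies.
The plan picks up $34,635 − $3,463.50 = $31,171.50.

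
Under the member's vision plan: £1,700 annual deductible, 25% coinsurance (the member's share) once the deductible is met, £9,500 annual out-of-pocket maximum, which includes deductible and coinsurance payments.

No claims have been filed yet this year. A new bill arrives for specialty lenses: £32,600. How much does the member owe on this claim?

£9,425

Nothing has been paid toward the £1,700 deductible, so the first £1,700 of this charge is applied there.
The remaining £30,900 (= £32,600 − £1,700) moves to coinsurance.
Coinsurance: £30,900 × 25% = £7,725.
Member responsibility before any cap: £1,700 + £7,725 = £9,425.
Year-to-date out-of-pocket becomes £0 + £9,425 = £9,425, still under the £9,500 maximum, so no cap applies.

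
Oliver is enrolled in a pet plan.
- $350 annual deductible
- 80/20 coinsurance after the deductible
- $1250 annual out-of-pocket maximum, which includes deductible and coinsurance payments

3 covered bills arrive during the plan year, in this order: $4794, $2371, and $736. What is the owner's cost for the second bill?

$11.20

#1 ($4794): $350 to deductible, leaving $4444; coinsurance $4444 × 20% = $888.80. Owner pays $1238.80; OOP now $1238.80.
#2 ($2371): 20% coinsurance on $2371 = $474.20. OOP would hit $1713 > $1250, so the cap limits the owner to $1250 − $1238.80 = $11.20.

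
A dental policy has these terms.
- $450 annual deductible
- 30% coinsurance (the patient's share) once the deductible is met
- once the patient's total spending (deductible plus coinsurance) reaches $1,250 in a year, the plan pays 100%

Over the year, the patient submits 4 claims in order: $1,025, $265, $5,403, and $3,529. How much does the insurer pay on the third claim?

$4,855

Claim 1 ($1,025): deductible takes $450, $575 remains; patient's 30% is $172.50. Patient owes $622.50 (running OOP $622.50). Insurer: $1,025 − $622.50 = $402.50.
Claim 2 ($265): 30% coinsurance on $265 = $79.50. Cost to patient: $79.50. OOP to date $702. Insurer: $265 − $79.50 = $185.50.
Claim 3 ($5,403): 30% coinsurance on $5,403 = $1,620.90. That would push OOP to $2,322.90, over the $1,250 cap, so patient pays $1,250 − $702 = $548. Insurer: $5,403 − $548 = $4,855.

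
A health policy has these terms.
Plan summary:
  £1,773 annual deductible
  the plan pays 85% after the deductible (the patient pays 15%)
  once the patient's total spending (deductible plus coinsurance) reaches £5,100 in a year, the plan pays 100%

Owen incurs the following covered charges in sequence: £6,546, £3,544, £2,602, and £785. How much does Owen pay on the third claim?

£390.30

Bill 1, £6,546: £1,773 finishes the deductible; £4,773 goes to coinsurance; coinsurance £4,773 × 15% = £715.95. Patient owes £2,488.95 (running OOP £2,488.95).
Bill 2, £3,544: deductible met; 15% of £3,544 = £531.60. Cost to patient: £531.60. OOP to date £3,020.55.
Bill 3, £2,602: deductible met; 15% of £2,602 = £390.30. Patient owes £390.30 (running OOP £3,410.85).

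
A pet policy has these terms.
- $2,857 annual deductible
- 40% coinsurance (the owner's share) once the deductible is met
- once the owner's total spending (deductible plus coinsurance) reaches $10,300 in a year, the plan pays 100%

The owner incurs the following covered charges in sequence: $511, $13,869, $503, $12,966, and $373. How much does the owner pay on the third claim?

Claim 1 ($511): fully absorbed by the deductible. Owner owes $511 (running OOP $511).
Claim 2 ($13,869): $2,346 to deductible, leaving $11,523; coinsurance $11,523 × 40% = $4,609.20. Owner owes $6,955.20 (running OOP $7,466.20).
Claim 3 ($503): deductible met; 40% of $503 = $201.20. Owner owes $201.20 (running OOP $7,667.40).

$201.20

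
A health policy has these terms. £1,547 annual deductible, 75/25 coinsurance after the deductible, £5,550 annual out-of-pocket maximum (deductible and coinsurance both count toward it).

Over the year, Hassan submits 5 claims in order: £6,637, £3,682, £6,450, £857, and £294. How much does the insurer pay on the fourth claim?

Claim 1 — £6,637: £1,547 finishes the deductible; £5,090 goes to coinsurance; 25% of £5,090 = £1,272.50. Cost to patient: £2,819.50. OOP to date £2,819.50. Insurer: £6,637 − £2,819.50 = £3,817.50.
Claim 2 — £3,682: deductible met; 25% of £3,682 = £920.50. Cost to patient: £920.50. OOP to date £3,740. Insurer: £3,682 − £920.50 = £2,761.50.
Claim 3 — £6,450: 25% coinsurance on £6,450 = £1,612.50. Cost to patient: £1,612.50. OOP to date £5,352.50. Plan pays £6,450 − £1,612.50 = £4,837.50.
Claim 4 — £857: deductible already satisfied, so patient's share is 25% × £857 = £214.25. OOP would hit £5,566.75 > £5,550, so the cap limits the patient to £5,550 − £5,352.50 = £197.50. Plan pays £857 − £197.50 = £659.50.

£659.50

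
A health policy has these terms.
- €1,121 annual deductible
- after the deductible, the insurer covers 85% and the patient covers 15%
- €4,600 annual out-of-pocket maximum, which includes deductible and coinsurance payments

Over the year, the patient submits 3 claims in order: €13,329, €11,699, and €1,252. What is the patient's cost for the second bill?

Claim 1 — €13,329: €1,121 finishes the deductible; €12,208 goes to coinsurance; 15% of €12,208 = €1,831.20. Patient pays €2,952.20; OOP now €2,952.20.
Claim 2 — €11,699: deductible already satisfied, so patient's share is 15% × €11,699 = €1,754.85. OOP would hit €4,707.05 > €4,600, so the cap limits the patient to €4,600 − €2,952.20 = €1,647.80.

€1,647.80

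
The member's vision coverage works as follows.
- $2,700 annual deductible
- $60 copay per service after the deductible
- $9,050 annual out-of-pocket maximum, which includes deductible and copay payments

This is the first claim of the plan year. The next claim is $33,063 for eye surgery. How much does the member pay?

The full $2,700 deductible is still open; $2,700 of this bill applies to it.
After the $2,700 deductible portion, $33,063 − $2,700 = $30,363 is subject to the copay.
Copay on this service: $60.
So the member owes $2,700 + $60 = $2,760 before any cap.
Cumulative spending $0 + $2,760 = $2,760 stays under the $9,050 maximum.

$2,760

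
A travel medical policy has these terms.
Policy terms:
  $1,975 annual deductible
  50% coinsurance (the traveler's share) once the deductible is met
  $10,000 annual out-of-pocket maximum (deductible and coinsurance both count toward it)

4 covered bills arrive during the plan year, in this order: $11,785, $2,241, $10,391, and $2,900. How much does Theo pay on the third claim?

$1,999.50

Claim 1 ($11,785): $1,975 finishes the deductible; $9,810 goes to coinsurance; coinsurance $9,810 × 50% = $4,905. Traveler owes $6,880 (running OOP $6,880).
Claim 2 ($2,241): deductible met; 50% of $2,241 = $1,120.50. Cost to traveler: $1,120.50. OOP to date $8,000.50.
Claim 3 ($10,391): deductible met; 50% of $10,391 = $5,195.50. OOP would hit $13,196 > $10,000, so the cap limits the traveler to $10,000 − $8,000.50 = $1,999.50.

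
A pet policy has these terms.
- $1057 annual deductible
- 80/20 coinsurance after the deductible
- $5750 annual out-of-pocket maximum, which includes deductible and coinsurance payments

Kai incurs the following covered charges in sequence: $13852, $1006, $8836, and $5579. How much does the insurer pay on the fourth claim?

Claim 1 ($13852): deductible takes $1057, $12795 remains; owner's 20% is $2559. Owner pays $3616; OOP now $3616. Plan pays $13852 − $3616 = $10236.
Claim 2 ($1006): 20% coinsurance on $1006 = $201.20. Cost to owner: $201.20. OOP to date $3817.20. Plan pays $1006 − $201.20 = $804.80.
Claim 3 ($8836): 20% coinsurance on $8836 = $1767.20. Cost to owner: $1767.20. OOP to date $5584.40. Plan pays $8836 − $1767.20 = $7068.80.
Claim 4 ($5579): deductible already satisfied, so owner's share is 20% × $5579 = $1115.80. OOP would hit $6700.20 > $5750, so the cap limits the owner to $5750 − $5584.40 = $165.60. Plan pays $5579 − $165.60 = $5413.40.

$5413.40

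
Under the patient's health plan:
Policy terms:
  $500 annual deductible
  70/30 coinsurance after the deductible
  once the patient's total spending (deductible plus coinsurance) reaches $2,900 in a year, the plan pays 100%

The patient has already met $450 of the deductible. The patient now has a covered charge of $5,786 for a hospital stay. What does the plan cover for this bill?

$4,015.20

$450 of the $500 deductible is already met, leaving $50.
That leaves $5,786 − $50 = $5,736 for coinsurance.
Patient's 30% share of $5,736 is $1,720.80.
Patient responsibility before any cap: $50 + $1,720.80 = $1,770.80.
Total out-of-pocket so far would be $450 + $1,770.80 = $2,220.80, below the $2,900 cap — no reduction.
Insurer pays the balance: $5,786 − $1,770.80 = $4,015.20.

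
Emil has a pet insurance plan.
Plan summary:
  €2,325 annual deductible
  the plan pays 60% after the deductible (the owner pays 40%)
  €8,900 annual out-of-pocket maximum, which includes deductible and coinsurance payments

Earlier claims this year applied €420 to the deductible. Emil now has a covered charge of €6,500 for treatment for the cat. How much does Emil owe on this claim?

Remaining deductible: €2,325 − €420 = €1,905.
That leaves €6,500 − €1,905 = €4,595 for coinsurance.
Owner's 40% share of €4,595 is €1,838.
Owner responsibility before any cap: €1,905 + €1,838 = €3,743.
Total out-of-pocket so far would be €420 + €3,743 = €4,163, below the €8,900 cap — no reduction.

€3,743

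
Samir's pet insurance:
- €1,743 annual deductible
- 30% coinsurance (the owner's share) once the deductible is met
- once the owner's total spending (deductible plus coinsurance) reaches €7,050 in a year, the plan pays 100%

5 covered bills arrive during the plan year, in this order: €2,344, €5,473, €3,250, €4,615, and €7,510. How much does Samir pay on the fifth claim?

€1,125.30

Bill 1, €2,344: €1,743 finishes the deductible; €601 goes to coinsurance; coinsurance €601 × 30% = €180.30. Owner owes €1,923.30 (running OOP €1,923.30).
Bill 2, €5,473: deductible met; 30% of €5,473 = €1,641.90. Owner owes €1,641.90 (running OOP €3,565.20).
Bill 3, €3,250: 30% coinsurance on €3,250 = €975. Owner owes €975 (running OOP €4,540.20).
Bill 4, €4,615: 30% coinsurance on €4,615 = €1,384.50. Owner owes €1,384.50 (running OOP €5,924.70).
Bill 5, €7,510: deductible met; 30% of €7,510 = €2,253. That would push OOP to €8,177.70, over the €7,050 cap, so owner pays €7,050 − €5,924.70 = €1,125.30.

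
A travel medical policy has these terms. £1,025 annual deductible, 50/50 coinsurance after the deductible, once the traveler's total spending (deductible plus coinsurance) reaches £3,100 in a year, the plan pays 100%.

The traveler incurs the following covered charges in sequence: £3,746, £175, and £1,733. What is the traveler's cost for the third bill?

£627

Claim 1 (£3,746): deductible takes £1,025, £2,721 remains; 50% of £2,721 = £1,360.50. Traveler owes £2,385.50 (running OOP £2,385.50).
Claim 2 (£175): 50% coinsurance on £175 = £87.50. Cost to traveler: £87.50. OOP to date £2,473.
Claim 3 (£1,733): deductible met; 50% of £1,733 = £866.50. That would push OOP to £3,339.50, over the £3,100 cap, so traveler pays £3,100 − £2,473 = £627.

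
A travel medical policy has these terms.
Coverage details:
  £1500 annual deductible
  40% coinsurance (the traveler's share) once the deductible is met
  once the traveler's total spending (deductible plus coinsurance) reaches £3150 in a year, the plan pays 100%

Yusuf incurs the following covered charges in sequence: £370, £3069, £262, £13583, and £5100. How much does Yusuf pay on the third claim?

£104.80

Claim 1 — £370: fully absorbed by the deductible. Traveler owes £370 (running OOP £370).
Claim 2 — £3069: £1130 finishes the deductible; £1939 goes to coinsurance; coinsurance £1939 × 40% = £775.60. Traveler owes £1905.60 (running OOP £2275.60).
Claim 3 — £262: deductible already satisfied, so traveler's share is 40% × £262 = £104.80. Traveler pays £104.80; OOP now £2380.40.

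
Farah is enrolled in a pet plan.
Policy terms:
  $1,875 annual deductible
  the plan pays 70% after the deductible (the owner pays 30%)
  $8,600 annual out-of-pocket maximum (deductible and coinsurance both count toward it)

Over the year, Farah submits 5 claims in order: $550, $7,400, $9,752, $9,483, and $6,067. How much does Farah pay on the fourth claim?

$1,976.90

Claim 1 — $550: fully absorbed by the deductible. Cost to owner: $550. OOP to date $550.
Claim 2 — $7,400: $1,325 finishes the deductible; $6,075 goes to coinsurance; owner's 30% is $1,822.50. Owner pays $3,147.50; OOP now $3,697.50.
Claim 3 — $9,752: 30% coinsurance on $9,752 = $2,925.60. Cost to owner: $2,925.60. OOP to date $6,623.10.
Claim 4 — $9,483: 30% coinsurance on $9,483 = $2,844.90. That would push OOP to $9,468, over the $8,600 cap, so owner pays $8,600 − $6,623.10 = $1,976.90.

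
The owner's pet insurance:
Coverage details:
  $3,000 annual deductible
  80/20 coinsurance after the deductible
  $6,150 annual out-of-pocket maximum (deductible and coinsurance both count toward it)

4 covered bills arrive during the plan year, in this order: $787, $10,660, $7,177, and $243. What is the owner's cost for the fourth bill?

$25.20

Claim 1 ($787): fully absorbed by the deductible. Owner owes $787 (running OOP $787).
Claim 2 ($10,660): $2,213 to deductible, leaving $8,447; coinsurance $8,447 × 20% = $1,689.40. Owner pays $3,902.40; OOP now $4,689.40.
Claim 3 ($7,177): 20% coinsurance on $7,177 = $1,435.40. Owner pays $1,435.40; OOP now $6,124.80.
Claim 4 ($243): deductible already satisfied, so owner's share is 20% × $243 = $48.60. Adding that to $6,124.80 gives $6,173.40, past the $6,150 cap; owner pays only $6,150 − $6,124.80 = $25.20.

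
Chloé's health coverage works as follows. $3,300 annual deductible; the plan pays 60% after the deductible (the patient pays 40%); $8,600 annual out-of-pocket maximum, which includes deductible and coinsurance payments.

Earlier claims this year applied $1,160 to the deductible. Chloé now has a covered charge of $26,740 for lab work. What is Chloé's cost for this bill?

$7,440

Deductible still to meet: $3,300 − $1,160 = $2,140.
After the $2,140 deductible portion, $26,740 − $2,140 = $24,600 is subject to coinsurance.
Patient's 40% share of $24,600 is $9,840.
That puts the patient's cost at $2,140 + $9,840 = $11,980 before any cap.
Year-to-date out-of-pocket would reach $1,160 + $11,980 = $13,140, above the $8,600 maximum, so the patient pays only $8,600 − $1,160 = $7,440.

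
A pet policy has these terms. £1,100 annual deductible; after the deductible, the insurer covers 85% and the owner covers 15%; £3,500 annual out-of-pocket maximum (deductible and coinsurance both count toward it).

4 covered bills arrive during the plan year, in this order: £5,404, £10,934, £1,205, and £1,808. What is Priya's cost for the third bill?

Bill 1, £5,404: £1,100 finishes the deductible; £4,304 goes to coinsurance; owner's 15% is £645.60. Cost to owner: £1,745.60. OOP to date £1,745.60.
Bill 2, £10,934: 15% coinsurance on £10,934 = £1,640.10. Owner owes £1,640.10 (running OOP £3,385.70).
Bill 3, £1,205: deductible already satisfied, so owner's share is 15% × £1,205 = £180.75. Adding that to £3,385.70 gives £3,566.45, past the £3,500 cap; owner pays only £3,500 − £3,385.70 = £114.30.

£114.30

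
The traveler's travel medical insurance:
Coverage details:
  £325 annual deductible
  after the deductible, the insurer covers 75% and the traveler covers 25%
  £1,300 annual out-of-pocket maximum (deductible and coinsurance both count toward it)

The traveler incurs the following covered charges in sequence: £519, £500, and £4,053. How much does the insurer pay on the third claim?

£3,251.50

Claim 1 (£519): £325 finishes the deductible; £194 goes to coinsurance; coinsurance £194 × 25% = £48.50. Traveler owes £373.50 (running OOP £373.50). Plan pays £519 − £373.50 = £145.50.
Claim 2 (£500): 25% coinsurance on £500 = £125. Traveler owes £125 (running OOP £498.50). Plan pays £500 − £125 = £375.
Claim 3 (£4,053): deductible already satisfied, so traveler's share is 25% × £4,053 = £1,013.25. Adding that to £498.50 gives £1,511.75, past the £1,300 cap; traveler pays only £1,300 − £498.50 = £801.50. Insurer: £4,053 − £801.50 = £3,251.50.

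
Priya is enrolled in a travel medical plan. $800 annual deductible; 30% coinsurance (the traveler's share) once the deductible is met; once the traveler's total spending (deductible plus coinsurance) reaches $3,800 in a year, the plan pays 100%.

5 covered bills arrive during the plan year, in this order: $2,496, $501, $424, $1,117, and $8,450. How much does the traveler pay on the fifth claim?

Bill 1, $2,496: deductible takes $800, $1,696 remains; 30% of $1,696 = $508.80. Traveler pays $1,308.80; OOP now $1,308.80.
Bill 2, $501: 30% coinsurance on $501 = $150.30. Cost to traveler: $150.30. OOP to date $1,459.10.
Bill 3, $424: deductible already satisfied, so traveler's share is 30% × $424 = $127.20. Traveler pays $127.20; OOP now $1,586.30.
Bill 4, $1,117: deductible met; 30% of $1,117 = $335.10. Cost to traveler: $335.10. OOP to date $1,921.40.
Bill 5, $8,450: deductible met; 30% of $8,450 = $2,535. Adding that to $1,921.40 gives $4,456.40, past the $3,800 cap; traveler pays only $3,800 − $1,921.40 = $1,878.60.

$1,878.60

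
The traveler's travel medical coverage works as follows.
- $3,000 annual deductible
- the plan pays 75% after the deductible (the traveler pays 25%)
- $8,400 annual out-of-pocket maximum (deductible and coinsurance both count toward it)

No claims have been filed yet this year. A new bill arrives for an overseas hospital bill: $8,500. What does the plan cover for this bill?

Nothing has been paid toward the $3,000 deductible, so the first $3,000 of this charge is applied there.
After the $3,000 deductible portion, $8,500 − $3,000 = $5,500 is subject to coinsurance.
Traveler's 25% share of $5,500 is $1,375.
Traveler responsibility before any cap: $3,000 + $1,375 = $4,375.
Total out-of-pocket so far would be $0 + $4,375 = $4,375, below the $8,400 cap — no reduction.
The insurer covers the remainder: $8,500 − $4,375 = $4,125.

$4,125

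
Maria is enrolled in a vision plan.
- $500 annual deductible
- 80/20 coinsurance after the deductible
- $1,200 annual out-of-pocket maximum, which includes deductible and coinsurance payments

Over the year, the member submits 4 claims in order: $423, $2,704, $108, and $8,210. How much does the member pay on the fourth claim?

Claim 1 ($423): entire amount goes to the deductible. Member pays $423; OOP now $423.
Claim 2 ($2,704): deductible takes $77, $2,627 remains; member's 20% is $525.40. Member owes $602.40 (running OOP $1,025.40).
Claim 3 ($108): deductible already satisfied, so member's share is 20% × $108 = $21.60. Member pays $21.60; OOP now $1,047.
Claim 4 ($8,210): deductible met; 20% of $8,210 = $1,642. Adding that to $1,047 gives $2,689, past the $1,200 cap; member pays only $1,200 − $1,047 = $153.

$153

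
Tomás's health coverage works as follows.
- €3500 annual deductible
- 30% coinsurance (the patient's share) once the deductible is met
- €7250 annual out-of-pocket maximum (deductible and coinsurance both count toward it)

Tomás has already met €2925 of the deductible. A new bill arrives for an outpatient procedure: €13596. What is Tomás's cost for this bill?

Remaining deductible: €3500 − €2925 = €575.
The remaining €13021 (= €13596 − €575) moves to coinsurance.
30% of €13021 = €3906.30 falls to the patient.
That puts the patient's cost at €575 + €3906.30 = €4481.30 before any cap.
Adding €4481.30 to the €2925 already spent would give €7406.30, which exceeds the €7250 cap; the patient pays just €7250 − €2925 = €4325.

€4325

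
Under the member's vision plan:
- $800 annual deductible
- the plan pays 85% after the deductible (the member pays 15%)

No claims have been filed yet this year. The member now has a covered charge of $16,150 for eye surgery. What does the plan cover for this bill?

$13,047.50

Deductible not yet touched, so the first $800 of the bill goes to the deductible.
After the $800 deductible portion, $16,150 − $800 = $15,350 is subject to coinsurance.
Coinsurance: $15,350 × 15% = $2,302.50.
Member responsibility: $800 + $2,302.50 = $3,102.50.
The plan picks up $16,150 − $3,102.50 = $13,047.50.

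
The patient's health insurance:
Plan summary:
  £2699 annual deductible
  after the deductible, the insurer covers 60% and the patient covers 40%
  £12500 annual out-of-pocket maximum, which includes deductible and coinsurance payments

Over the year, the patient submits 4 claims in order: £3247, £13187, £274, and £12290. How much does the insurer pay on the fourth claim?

£8092.60

#1 (£3247): £2699 to deductible, leaving £548; 40% of £548 = £219.20. Cost to patient: £2918.20. OOP to date £2918.20. Insurer: £3247 − £2918.20 = £328.80.
#2 (£13187): deductible met; 40% of £13187 = £5274.80. Cost to patient: £5274.80. OOP to date £8193. Plan pays £13187 − £5274.80 = £7912.20.
#3 (£274): 40% coinsurance on £274 = £109.60. Patient pays £109.60; OOP now £8302.60. Insurer: £274 − £109.60 = £164.40.
#4 (£12290): 40% coinsurance on £12290 = £4916. Adding that to £8302.60 gives £13218.60, past the £12500 cap; patient pays only £12500 − £8302.60 = £4197.40. Insurer: £12290 − £4197.40 = £8092.60.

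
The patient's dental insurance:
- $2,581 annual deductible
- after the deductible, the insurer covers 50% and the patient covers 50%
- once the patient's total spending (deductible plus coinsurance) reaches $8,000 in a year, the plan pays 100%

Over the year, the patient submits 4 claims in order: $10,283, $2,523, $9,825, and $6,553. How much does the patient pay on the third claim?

$306.50

Claim 1 — $10,283: $2,581 to deductible, leaving $7,702; patient's 50% is $3,851. Cost to patient: $6,432. OOP to date $6,432.
Claim 2 — $2,523: deductible met; 50% of $2,523 = $1,261.50. Patient pays $1,261.50; OOP now $7,693.50.
Claim 3 — $9,825: deductible met; 50% of $9,825 = $4,912.50. Adding that to $7,693.50 gives $12,606, past the $8,000 cap; patient pays only $8,000 − $7,693.50 = $306.50.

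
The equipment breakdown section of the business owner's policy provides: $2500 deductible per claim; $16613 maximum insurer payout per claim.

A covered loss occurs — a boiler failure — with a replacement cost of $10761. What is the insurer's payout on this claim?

$8261

Less the $2500 deductible: $10761 − $2500 = $8261.
$8261 is within the $16613 limit, so the insurer pays $8261.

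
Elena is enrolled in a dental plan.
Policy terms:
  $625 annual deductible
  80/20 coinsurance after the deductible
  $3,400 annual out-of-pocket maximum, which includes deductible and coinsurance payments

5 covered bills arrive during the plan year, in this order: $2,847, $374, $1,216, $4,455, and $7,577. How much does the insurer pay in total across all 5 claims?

Claim 1 — $2,847: $625 to deductible, leaving $2,222; coinsurance $2,222 × 20% = $444.40. Cost to patient: $1,069.40. OOP to date $1,069.40. Plan pays $2,847 − $1,069.40 = $1,777.60.
Claim 2 — $374: deductible already satisfied, so patient's share is 20% × $374 = $74.80. Cost to patient: $74.80. OOP to date $1,144.20. Insurer: $374 − $74.80 = $299.20.
Claim 3 — $1,216: deductible already satisfied, so patient's share is 20% × $1,216 = $243.20. Patient owes $243.20 (running OOP $1,387.40). Insurer: $1,216 − $243.20 = $972.80.
Claim 4 — $4,455: deductible already satisfied, so patient's share is 20% × $4,455 = $891. Cost to patient: $891. OOP to date $2,278.40. Insurer: $4,455 − $891 = $3,564.
Claim 5 — $7,577: deductible already satisfied, so patient's share is 20% × $7,577 = $1,515.40. Adding that to $2,278.40 gives $3,793.80, past the $3,400 cap; patient pays only $3,400 − $2,278.40 = $1,121.60. Insurer: $7,577 − $1,121.60 = $6,455.40.
Insurer total = bills − patient's total = $16,469 − $3,400 = $13,069.

$13,069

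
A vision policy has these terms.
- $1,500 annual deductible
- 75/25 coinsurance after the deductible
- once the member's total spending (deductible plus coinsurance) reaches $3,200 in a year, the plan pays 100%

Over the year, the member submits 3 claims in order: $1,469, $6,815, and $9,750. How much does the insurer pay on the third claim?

$9,746

#1 ($1,469): fully absorbed by the deductible. Cost to member: $1,469. OOP to date $1,469. Plan pays $1,469 − $1,469 = $0.
#2 ($6,815): deductible takes $31, $6,784 remains; 25% of $6,784 = $1,696. Member owes $1,727 (running OOP $3,196). Plan pays $6,815 − $1,727 = $5,088.
#3 ($9,750): deductible met; 25% of $9,750 = $2,437.50. OOP would hit $5,633.50 > $3,200, so the cap limits the member to $3,200 − $3,196 = $4. Plan pays $9,750 − $4 = $9,746.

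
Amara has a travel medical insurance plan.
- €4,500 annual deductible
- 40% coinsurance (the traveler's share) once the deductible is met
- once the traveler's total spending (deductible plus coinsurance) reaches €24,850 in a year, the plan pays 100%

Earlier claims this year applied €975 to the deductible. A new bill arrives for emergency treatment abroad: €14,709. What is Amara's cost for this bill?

Remaining deductible: €4,500 − €975 = €3,525.
The remaining €11,184 (= €14,709 − €3,525) moves to coinsurance.
Traveler's 40% share of €11,184 is €4,473.60.
Traveler responsibility before any cap: €3,525 + €4,473.60 = €7,998.60.
Year-to-date out-of-pocket becomes €975 + €7,998.60 = €8,973.60, still under the €24,850 maximum, so no cap applies.

€7,998.60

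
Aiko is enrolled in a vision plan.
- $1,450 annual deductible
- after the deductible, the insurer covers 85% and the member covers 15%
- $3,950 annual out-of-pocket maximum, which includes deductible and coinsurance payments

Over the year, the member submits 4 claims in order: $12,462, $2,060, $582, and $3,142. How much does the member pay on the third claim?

$87.30

Claim 1 ($12,462): $1,450 to deductible, leaving $11,012; coinsurance $11,012 × 15% = $1,651.80. Member pays $3,101.80; OOP now $3,101.80.
Claim 2 ($2,060): deductible already satisfied, so member's share is 15% × $2,060 = $309. Cost to member: $309. OOP to date $3,410.80.
Claim 3 ($582): deductible met; 15% of $582 = $87.30. Cost to member: $87.30. OOP to date $3,498.10.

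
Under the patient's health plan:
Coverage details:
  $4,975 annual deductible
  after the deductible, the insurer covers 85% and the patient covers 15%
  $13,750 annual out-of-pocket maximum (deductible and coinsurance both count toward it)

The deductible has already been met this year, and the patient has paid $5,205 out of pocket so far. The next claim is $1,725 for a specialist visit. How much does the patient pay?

$258.75

The deductible is already satisfied, so the full bill goes to coinsurance.
Coinsurance: $1,725 × 15% = $258.75.
Year-to-date out-of-pocket becomes $5,205 + $258.75 = $5,463.75, still under the $13,750 maximum, so no cap applies.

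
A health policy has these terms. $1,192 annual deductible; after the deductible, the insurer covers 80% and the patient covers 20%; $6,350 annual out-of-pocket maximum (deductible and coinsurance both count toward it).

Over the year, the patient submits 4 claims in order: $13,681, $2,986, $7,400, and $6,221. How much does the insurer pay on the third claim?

#1 ($13,681): $1,192 to deductible, leaving $12,489; coinsurance $12,489 × 20% = $2,497.80. Patient pays $3,689.80; OOP now $3,689.80. Plan pays $13,681 − $3,689.80 = $9,991.20.
#2 ($2,986): deductible already satisfied, so patient's share is 20% × $2,986 = $597.20. Patient owes $597.20 (running OOP $4,287). Plan pays $2,986 − $597.20 = $2,388.80.
#3 ($7,400): 20% coinsurance on $7,400 = $1,480. Cost to patient: $1,480. OOP to date $5,767. Insurer: $7,400 − $1,480 = $5,920.

$5,920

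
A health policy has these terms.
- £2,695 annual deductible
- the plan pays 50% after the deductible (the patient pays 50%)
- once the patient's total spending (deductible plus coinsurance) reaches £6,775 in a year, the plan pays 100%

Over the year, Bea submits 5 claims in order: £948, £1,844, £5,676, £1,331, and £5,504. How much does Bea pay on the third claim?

Bill 1, £948: all of it applies to the deductible. Patient pays £948; OOP now £948.
Bill 2, £1,844: £1,747 to deductible, leaving £97; coinsurance £97 × 50% = £48.50. Cost to patient: £1,795.50. OOP to date £2,743.50.
Bill 3, £5,676: 50% coinsurance on £5,676 = £2,838. Patient pays £2,838; OOP now £5,581.50.

£2,838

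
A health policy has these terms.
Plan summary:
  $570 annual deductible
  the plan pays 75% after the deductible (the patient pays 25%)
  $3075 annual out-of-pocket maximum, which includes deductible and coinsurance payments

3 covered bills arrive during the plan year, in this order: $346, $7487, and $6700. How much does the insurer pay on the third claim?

$6010.75

Claim 1 ($346): entire amount goes to the deductible. Patient pays $346; OOP now $346. Plan pays $346 − $346 = $0.
Claim 2 ($7487): $224 to deductible, leaving $7263; coinsurance $7263 × 25% = $1815.75. Cost to patient: $2039.75. OOP to date $2385.75. Insurer: $7487 − $2039.75 = $5447.25.
Claim 3 ($6700): 25% coinsurance on $6700 = $1675. Adding that to $2385.75 gives $4060.75, past the $3075 cap; patient pays only $3075 − $2385.75 = $689.25. Plan pays $6700 − $689.25 = $6010.75.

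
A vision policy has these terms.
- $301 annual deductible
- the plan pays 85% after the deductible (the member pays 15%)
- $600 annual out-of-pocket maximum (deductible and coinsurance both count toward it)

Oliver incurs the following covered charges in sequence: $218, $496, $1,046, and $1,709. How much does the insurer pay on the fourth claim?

$1,628.85

#1 ($218): fully absorbed by the deductible. Member owes $218 (running OOP $218). Insurer: $218 − $218 = $0.
#2 ($496): $83 to deductible, leaving $413; coinsurance $413 × 15% = $61.95. Cost to member: $144.95. OOP to date $362.95. Plan pays $496 − $144.95 = $351.05.
#3 ($1,046): deductible already satisfied, so member's share is 15% × $1,046 = $156.90. Member owes $156.90 (running OOP $519.85). Plan pays $1,046 − $156.90 = $889.10.
#4 ($1,709): deductible already satisfied, so member's share is 15% × $1,709 = $256.35. OOP would hit $776.20 > $600, so the cap limits the member to $600 − $519.85 = $80.15. Insurer: $1,709 − $80.15 = $1,628.85.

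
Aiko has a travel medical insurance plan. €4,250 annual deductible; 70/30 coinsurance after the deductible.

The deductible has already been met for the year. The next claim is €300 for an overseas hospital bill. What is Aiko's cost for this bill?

The deductible is already satisfied, so the full bill goes to coinsurance.
30% of €300 = €90 falls to the traveler.

€90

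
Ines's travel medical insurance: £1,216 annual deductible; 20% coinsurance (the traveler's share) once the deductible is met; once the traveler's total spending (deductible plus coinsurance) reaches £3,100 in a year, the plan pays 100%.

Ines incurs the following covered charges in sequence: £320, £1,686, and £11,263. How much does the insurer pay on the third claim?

Claim 1 — £320: all of it applies to the deductible. Cost to traveler: £320. OOP to date £320. Plan pays £320 − £320 = £0.
Claim 2 — £1,686: £896 to deductible, leaving £790; 20% of £790 = £158. Traveler owes £1,054 (running OOP £1,374). Insurer: £1,686 − £1,054 = £632.
Claim 3 — £11,263: deductible already satisfied, so traveler's share is 20% × £11,263 = £2,252.60. OOP would hit £3,626.60 > £3,100, so the cap limits the traveler to £3,100 − £1,374 = £1,726. Insurer: £11,263 − £1,726 = £9,537.

£9,537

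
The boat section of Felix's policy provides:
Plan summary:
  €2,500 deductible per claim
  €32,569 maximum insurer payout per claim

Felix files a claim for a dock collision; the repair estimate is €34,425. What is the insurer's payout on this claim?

Less the €2,500 deductible: €34,425 − €2,500 = €31,925.
€31,925 is within the €32,569 limit, so the insurer pays €31,925.

€31,925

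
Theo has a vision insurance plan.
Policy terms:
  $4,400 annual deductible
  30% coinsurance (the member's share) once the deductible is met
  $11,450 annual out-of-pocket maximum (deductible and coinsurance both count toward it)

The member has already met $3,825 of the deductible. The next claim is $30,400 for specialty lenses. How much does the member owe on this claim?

$3,825 of the $4,400 deductible is already met, leaving $575.
The remaining $29,825 (= $30,400 − $575) moves to coinsurance.
Member's 30% share of $29,825 is $8,947.50.
Member responsibility before any cap: $575 + $8,947.50 = $9,522.50.
That would bring total out-of-pocket to $13,347.50, past the $11,450 cap. The member is capped at $11,450 − $3,825 = $7,625 on this claim.

$7,625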